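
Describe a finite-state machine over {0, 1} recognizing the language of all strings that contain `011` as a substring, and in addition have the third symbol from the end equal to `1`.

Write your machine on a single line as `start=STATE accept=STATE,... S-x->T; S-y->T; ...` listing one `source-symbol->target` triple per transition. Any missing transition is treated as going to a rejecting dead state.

start=s0; accept=s15,s16,s17,s18; s0-0->s1; s0-1->s2; s1-0->s3; s1-1->s4; s2-0->s5; s2-1->s6; s3-0->s7; s3-1->s8; s4-0->s9; s4-1->s10; s5-0->s11; s5-1->s12; s6-0->s13; s6-1->s14; s7-0->s7; s7-1->s8; s8-0->s9; s8-1->s10; s9-0->s11; s9-1->s12; s10-0->s15; s10-1->s16; s11-0->s7; s11-1->s8; s12-0->s9; s12-1->s10; s13-0->s11; s13-1->s12; s14-0->s13; s14-1->s14; s15-0->s17; s15-1->s18; s16-0->s15; s16-1->s16; s17-0->s19; s17-1->s20; s18-0->s21; s18-1->s10; s19-0->s19; s19-1->s20; s20-0->s21; s20-1->s10; s21-0->s17; s21-1->s18

Run two small machines in parallel and take their product. One (4 states) tracks whether and how much of `011` has been seen; the other (15 states) tracks the last 3 symbols read. Each combined state is a pair, one component from each; accept when both components accept.
          0    1  
>  s0     s1   s2 
   s1     s3   s4 
   s2     s5   s6 
   s3     s7   s8 
   s4     s9  s10 
   s5    s11  s12 
   s6    s13  s14 
   s7     s7   s8 
   s8     s9  s10 
   s9    s11  s12 
   s10   s15  s16 
   s11    s7   s8 
   s12    s9  s10 
   s13   s11  s12 
   s14   s13  s14 
 * s15   s17  s18 
 * s16   s15  s16 
 * s17   s19  s20 
 * s18   s21  s10 
   s19   s19  s20 
   s20   s21  s10 
   s21   s17  s18 
(> = start, * = accepting)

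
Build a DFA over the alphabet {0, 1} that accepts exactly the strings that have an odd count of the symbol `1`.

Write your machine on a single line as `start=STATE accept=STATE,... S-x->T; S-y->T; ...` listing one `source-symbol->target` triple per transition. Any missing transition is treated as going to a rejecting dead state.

Keep the running count of `1`s modulo 2: each `1` advances along the cycle A → B → A while other symbols loop. Accept at B.
A 2-state machine:
       0  1 
>  A   A  B 
 * B   B  A 
(> = start, * = accepting)

start=A; accept=B; A-0->A; A-1->B; B-0->B; B-1->A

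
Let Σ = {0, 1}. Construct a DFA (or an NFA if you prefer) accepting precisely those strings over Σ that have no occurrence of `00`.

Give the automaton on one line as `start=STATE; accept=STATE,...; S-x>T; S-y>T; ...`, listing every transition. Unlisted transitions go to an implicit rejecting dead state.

start=q0; accept=q0,q1; q0-0>q1; q0-1>q0; q1-0>q2; q1-1>q0; q2-0>q2; q2-1>q2

This is the complement of 'contains `00`'. Use the same substring-matching states — q0 through q2 holding how much of `00` has just been matched — but flip the accepting set: everything except the trap q2 accepts.
3 states suffice.
        0   1  
>* q0   q1  q0 
 * q1   q2  q0 
   q2   q2  q2 
(> = start, * = accepting)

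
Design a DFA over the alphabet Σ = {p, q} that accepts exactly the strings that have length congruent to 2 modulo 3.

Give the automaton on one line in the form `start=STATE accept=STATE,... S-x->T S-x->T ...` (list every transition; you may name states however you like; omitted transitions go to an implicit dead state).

Only the length mod 3 matters, so use a 3-cycle: from any state, every input symbol moves to the next state, wrapping C back to A. Mark C accepting.
A 3-state machine:
       p  q 
>  A   B  B 
   B   C  C 
 * C   A  A 
(> = start, * = accepting)

start=A accept=C A-p->B A-q->B B-p->C B-q->C C-p->A C-q->A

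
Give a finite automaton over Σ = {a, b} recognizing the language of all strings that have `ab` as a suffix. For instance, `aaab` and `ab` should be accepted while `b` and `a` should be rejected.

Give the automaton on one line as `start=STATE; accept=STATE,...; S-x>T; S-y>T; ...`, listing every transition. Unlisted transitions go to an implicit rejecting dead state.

Remember how much of `ab` the current input suffix matches. State s0 means no match yet; s1 means the last symbol is `a`; s2 means the last 2 symbols are `ab`. Only s2 accepts. On a mismatch, fall back to the longest proper suffix that is still a prefix of `ab`.
With 3 states:
        a   b  
>  s0   s1  s0 
   s1   s1  s2 
 * s2   s1  s0 
(> = start, * = accepting)

start=s0; accept=s2; s0-a>s1; s0-b>s0; s1-a>s1; s1-b>s2; s2-a>s1; s2-b>s0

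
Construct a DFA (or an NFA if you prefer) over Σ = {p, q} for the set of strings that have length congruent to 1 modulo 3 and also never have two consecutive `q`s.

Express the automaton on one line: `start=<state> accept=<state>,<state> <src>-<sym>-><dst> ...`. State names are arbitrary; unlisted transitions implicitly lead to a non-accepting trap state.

start=A accept=B,C A-p->B A-q->C B-p->D B-q->E C-p->D C-q->F D-p->A D-q->G E-p->A E-q->F F-p->F F-q->F G-p->B G-q->F

Build one automaton per condition and run them in lockstep. The first has 3 states tracking the input length modulo 3; the second has 3 states tracking partial matches of the forbidden pattern `qq`. A product state is a pair (one from each), accepting exactly when both do. Minimizing collapses redundant product states.
A 7-state machine:
       p  q 
>  A   B  C 
 * B   D  E 
 * C   D  F 
   D   A  G 
   E   A  F 
   F   F  F 
   G   B  F 
(> = start, * = accepting)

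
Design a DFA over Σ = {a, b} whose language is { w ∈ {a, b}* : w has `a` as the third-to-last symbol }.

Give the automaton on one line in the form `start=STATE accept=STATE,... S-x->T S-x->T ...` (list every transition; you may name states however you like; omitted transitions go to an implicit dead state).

A DFA must remember the last 3 symbols (since which symbol is third-to-last isn't known until the input ends). Use one state per possible window of the last ≤3 symbols; accept from those whose window starts with `a`.
A 15-state machine:
          a    b  
>  S0     S1   S2 
   S1     S3   S4 
   S2     S5   S6 
   S3     S7   S8 
   S4     S9  S10 
   S5    S11  S12 
   S6    S13  S14 
 * S7     S7   S8 
 * S8     S9  S10 
 * S9    S11  S12 
 * S10   S13  S14 
   S11    S7   S8 
   S12    S9  S10 
   S13   S11  S12 
   S14   S13  S14 
(> = start, * = accepting)

start=S0 accept=S7,S8,S9,S10 S0-a->S1 S0-b->S2 S1-a->S3 S1-b->S4 S2-a->S5 S2-b->S6 S3-a->S7 S3-b->S8 S4-a->S9 S4-b->S10 S5-a->S11 S5-b->S12 S6-a->S13 S6-b->S14 S7-a->S7 S7-b->S8 S8-a->S9 S8-b->S10 S9-a->S11 S9-b->S12 S10-a->S13 S10-b->S14 S11-a->S7 S11-b->S8 S12-a->S9 S12-b->S10 S13-a->S11 S13-b->S12 S14-a->S13 S14-b->S14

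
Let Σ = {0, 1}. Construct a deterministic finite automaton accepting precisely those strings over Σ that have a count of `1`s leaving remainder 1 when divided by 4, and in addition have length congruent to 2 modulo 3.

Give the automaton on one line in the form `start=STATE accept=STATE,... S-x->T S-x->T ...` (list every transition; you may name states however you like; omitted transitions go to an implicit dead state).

start=A accept=E A-0->B A-1->C B-0->D B-1->E C-0->E C-1->F D-0->A D-1->G E-0->G E-1->H F-0->H F-1->I G-0->C G-1->J H-0->J H-1->K I-0->K I-1->B J-0->F J-1->L K-0->L K-1->D L-0->I L-1->A

Build one automaton per condition and run them in lockstep. The first has 4 states tracking the count of `1`s modulo 4; the second has 3 states tracking the input length modulo 3. A product state is a pair (one from each), accepting exactly when both do.
A 12-state machine:
       0  1 
>  A   B  C 
   B   D  E 
   C   E  F 
   D   A  G 
 * E   G  H 
   F   H  I 
   G   C  J 
   H   J  K 
   I   K  B 
   J   F  L 
   K   L  D 
   L   I  A 
(> = start, * = accepting)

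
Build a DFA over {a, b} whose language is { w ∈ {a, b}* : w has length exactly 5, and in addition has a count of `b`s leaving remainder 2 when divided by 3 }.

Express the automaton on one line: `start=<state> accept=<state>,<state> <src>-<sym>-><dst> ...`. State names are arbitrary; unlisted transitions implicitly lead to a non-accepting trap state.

start=q0 accept=q12 q0-a->q1 q0-b->q2 q1-a->q3 q1-b->q4 q2-a->q4 q2-b->q5 q3-a->q6 q3-b->q7 q4-a->q7 q4-b->q8 q5-a->q8 q5-b->q6 q6-a->q9 q6-b->q10 q7-a->q10 q7-b->q11 q8-a->q11 q8-b->q9 q9-a->q9 q9-b->q9 q10-a->q9 q10-b->q12 q11-a->q12 q11-b->q9 q12-a->q9 q12-b->q9

Run two small machines in parallel and take their product. One (7 states) tracks the input length, saturating at 6; the other (3 states) tracks the count of `b`s modulo 3. Each combined state is a pair, one component from each; accept when both components accept. After merging equivalent states the machine shrinks.
A 13-state machine:
          a    b  
>  q0     q1   q2 
   q1     q3   q4 
   q2     q4   q5 
   q3     q6   q7 
   q4     q7   q8 
   q5     q8   q6 
   q6     q9  q10 
   q7    q10  q11 
   q8    q11   q9 
   q9     q9   q9 
   q10    q9  q12 
   q11   q12   q9 
 * q12    q9   q9 
(> = start, * = accepting)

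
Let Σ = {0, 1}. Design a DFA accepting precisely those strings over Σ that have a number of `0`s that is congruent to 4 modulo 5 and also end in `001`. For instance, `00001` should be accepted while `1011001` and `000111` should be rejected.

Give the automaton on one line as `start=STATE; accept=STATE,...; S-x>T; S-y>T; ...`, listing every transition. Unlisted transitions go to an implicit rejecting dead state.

start=q0; accept=q12; q0-0>q1; q0-1>q0; q1-0>q2; q1-1>q3; q2-0>q4; q2-1>q5; q3-0>q6; q3-1>q3; q4-0>q7; q4-1>q8; q5-0>q9; q5-1>q10; q6-0>q4; q6-1>q10; q7-0>q11; q7-1>q12; q8-0>q13; q8-1>q14; q9-0>q7; q9-1>q14; q10-0>q9; q10-1>q10; q11-0>q15; q11-1>q16; q12-0>q17; q12-1>q18; q13-0>q11; q13-1>q18; q14-0>q13; q14-1>q14; q15-0>q2; q15-1>q19; q16-0>q1; q16-1>q0; q17-0>q15; q17-1>q0; q18-0>q17; q18-1>q18; q19-0>q6; q19-1>q3

Handle the two conditions separately and then intersect. The first has 5 states tracking the count of `0`s modulo 5; the second has 4 states tracking how much of the suffix `001` has currently been matched. A product state is a pair (one from each), accepting exactly when both do.
A 20-state machine:
          0    1  
>  q0     q1   q0 
   q1     q2   q3 
   q2     q4   q5 
   q3     q6   q3 
   q4     q7   q8 
   q5     q9  q10 
   q6     q4  q10 
   q7    q11  q12 
   q8    q13  q14 
   q9     q7  q14 
   q10    q9  q10 
   q11   q15  q16 
 * q12   q17  q18 
   q13   q11  q18 
   q14   q13  q14 
   q15    q2  q19 
   q16    q1   q0 
   q17   q15   q0 
   q18   q17  q18 
   q19    q6   q3 
(> = start, * = accepting)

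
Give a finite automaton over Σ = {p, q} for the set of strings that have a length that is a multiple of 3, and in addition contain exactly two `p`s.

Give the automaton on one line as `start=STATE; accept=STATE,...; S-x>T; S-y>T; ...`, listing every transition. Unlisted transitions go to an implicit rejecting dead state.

start=A; accept=H; A-p>B; A-q>C; B-p>D; B-q>E; C-p>E; C-q>F; D-p>G; D-q>H; E-p>H; E-q>I; F-p>I; F-q>A; G-p>G; G-q>G; H-p>G; H-q>J; I-p>J; I-q>B; J-p>G; J-q>D

Handle the two conditions separately and then intersect. One (3 states) tracks the input length modulo 3; the other (4 states) tracks the count of `p`s, saturating at 3. Each combined state is a pair, one component from each; accept when both components accept. Equivalent product states are then merged.
With 10 states:
       p  q 
>  A   B  C 
   B   D  E 
   C   E  F 
   D   G  H 
   E   H  I 
   F   I  A 
   G   G  G 
 * H   G  J 
   I   J  B 
   J   G  D 
(> = start, * = accepting)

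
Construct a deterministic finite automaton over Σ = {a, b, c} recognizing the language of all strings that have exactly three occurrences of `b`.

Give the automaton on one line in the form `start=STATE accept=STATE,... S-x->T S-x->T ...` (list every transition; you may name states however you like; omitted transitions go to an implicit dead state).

Count `b`s, saturating at 4: states S0 through S3 mean 0 through 3 `b`s seen; S4 means more than 3. Each `b` increments (capped at S4); other symbols loop. Accept from {S3}.
5 states suffice.
        a   b   c  
>  S0   S0  S1  S0 
   S1   S1  S2  S1 
   S2   S2  S3  S2 
 * S3   S3  S4  S3 
   S4   S4  S4  S4 
(> = start, * = accepting)

start=S0 accept=S3 S0-a->S0 S0-b->S1 S0-c->S0 S1-a->S1 S1-b->S2 S1-c->S1 S2-a->S2 S2-b->S3 S2-c->S2 S3-a->S3 S3-b->S4 S3-c->S3 S4-a->S4 S4-b->S4 S4-c->S4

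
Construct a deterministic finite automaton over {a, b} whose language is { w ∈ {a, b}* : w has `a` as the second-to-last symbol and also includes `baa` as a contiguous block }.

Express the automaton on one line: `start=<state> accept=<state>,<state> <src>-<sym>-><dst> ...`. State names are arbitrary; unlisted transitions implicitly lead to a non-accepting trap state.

Build one automaton per condition and run them in lockstep. The first has 7 states tracking the last 2 symbols read; the second has 4 states tracking whether and how much of `baa` has been seen. A product state is a pair (one from each), accepting exactly when both do.
With 11 states:
          a    b  
>  S0     S1   S2 
   S1     S3   S4 
   S2     S5   S6 
   S3     S3   S4 
   S4     S5   S6 
   S5     S7   S4 
   S6     S5   S6 
 * S7     S7   S8 
 * S8     S9  S10 
   S9     S7   S8 
   S10    S9  S10 
(> = start, * = accepting)

start=S0 accept=S7,S8 S0-a->S1 S0-b->S2 S1-a->S3 S1-b->S4 S2-a->S5 S2-b->S6 S3-a->S3 S3-b->S4 S4-a->S5 S4-b->S6 S5-a->S7 S5-b->S4 S6-a->S5 S6-b->S6 S7-a->S7 S7-b->S8 S8-a->S9 S8-b->S10 S9-a->S7 S9-b->S8 S10-a->S9 S10-b->S10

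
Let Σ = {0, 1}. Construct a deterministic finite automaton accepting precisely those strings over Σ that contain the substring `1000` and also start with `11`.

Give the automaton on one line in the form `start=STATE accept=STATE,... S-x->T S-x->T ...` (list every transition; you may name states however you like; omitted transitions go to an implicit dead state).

start=q0 accept=q10 q0-0->q1 q0-1->q2 q1-0->q1 q1-1->q3 q2-0->q4 q2-1->q5 q3-0->q4 q3-1->q3 q4-0->q6 q4-1->q3 q5-0->q7 q5-1->q5 q6-0->q8 q6-1->q3 q7-0->q9 q7-1->q5 q8-0->q8 q8-1->q8 q9-0->q10 q9-1->q5 q10-0->q10 q10-1->q10

Build one automaton per condition and run them in lockstep. One (5 states) tracks whether and how much of `1000` has been seen; the other (4 states) tracks whether the input so far still matches the prefix `11`. Each combined state is a pair, one component from each; accept when both components accept.
An 11-state machine:
          0    1  
>  q0     q1   q2 
   q1     q1   q3 
   q2     q4   q5 
   q3     q4   q3 
   q4     q6   q3 
   q5     q7   q5 
   q6     q8   q3 
   q7     q9   q5 
   q8     q8   q8 
   q9    q10   q5 
 * q10   q10  q10 
(> = start, * = accepting)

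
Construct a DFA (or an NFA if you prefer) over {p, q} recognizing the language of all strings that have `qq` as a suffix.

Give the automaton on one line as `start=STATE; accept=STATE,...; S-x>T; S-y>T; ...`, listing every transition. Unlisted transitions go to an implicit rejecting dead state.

Let each state record the length of the longest suffix of the input read so far that is also a prefix of `qq`. s1 means the last symbol is `q`; s2 means the last 2 symbols are `qq`. Accept only at s2, where the string currently ends in `qq`.
With 3 states:
        p   q  
>  s0   s0  s1 
   s1   s0  s2 
 * s2   s0  s2 
(> = start, * = accepting)

start=s0; accept=s2; s0-p>s0; s0-q>s1; s1-p>s0; s1-q>s2; s2-p>s0; s2-q>s2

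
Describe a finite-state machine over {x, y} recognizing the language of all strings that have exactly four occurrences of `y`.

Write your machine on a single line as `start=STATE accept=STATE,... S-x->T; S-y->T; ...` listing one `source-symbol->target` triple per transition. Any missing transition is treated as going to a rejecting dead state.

Only the number of `y`s matters, and only up to 5. Make a chain S0 → S1 → S2 → S3 → S4 → S5 advanced by each `y` (with S5 absorbing); every other symbol self-loops. The accepting set is {S4}.
A 6-state machine:
        x   y  
>  S0   S0  S1 
   S1   S1  S2 
   S2   S2  S3 
   S3   S3  S4 
 * S4   S4  S5 
   S5   S5  S5 
(> = start, * = accepting)

start=S0; accept=S4; S0-x->S0; S0-y->S1; S1-x->S1; S1-y->S2; S2-x->S2; S2-y->S3; S3-x->S3; S3-y->S4; S4-x->S4; S4-y->S5; S5-x->S5; S5-y->S5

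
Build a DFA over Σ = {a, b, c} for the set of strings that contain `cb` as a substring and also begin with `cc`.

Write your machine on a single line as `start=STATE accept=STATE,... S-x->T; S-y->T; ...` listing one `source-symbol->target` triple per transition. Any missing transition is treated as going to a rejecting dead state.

Handle the two conditions separately and then intersect. One (3 states) tracks whether and how much of `cb` has been seen; the other (4 states) tracks whether the input so far still matches the prefix `cc`. Each combined state is a pair, one component from each; accept when both components accept.
        a   b   c  
>  S0   S1  S1  S2 
   S1   S1  S1  S3 
   S2   S1  S4  S5 
   S3   S1  S4  S3 
   S4   S4  S4  S4 
   S5   S6  S7  S5 
   S6   S6  S6  S5 
 * S7   S7  S7  S7 
(> = start, * = accepting)

start=S0; accept=S7; S0-a->S1; S0-b->S1; S0-c->S2; S1-a->S1; S1-b->S1; S1-c->S3; S2-a->S1; S2-b->S4; S2-c->S5; S3-a->S1; S3-b->S4; S3-c->S3; S4-a->S4; S4-b->S4; S4-c->S4; S5-a->S6; S5-b->S7; S5-c->S5; S6-a->S6; S6-b->S6; S6-c->S5; S7-a->S7; S7-b->S7; S7-c->S7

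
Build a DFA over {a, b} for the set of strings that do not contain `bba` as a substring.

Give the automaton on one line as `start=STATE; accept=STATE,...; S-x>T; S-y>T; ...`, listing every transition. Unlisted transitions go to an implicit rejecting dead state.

start=S0; accept=S0,S1,S2; S0-a>S0; S0-b>S1; S1-a>S0; S1-b>S2; S2-a>S3; S2-b>S2; S3-a>S3; S3-b>S3

This is the complement of 'contains `bba`'. Use the same substring-matching states — S0 through S3 holding how much of `bba` has just been matched — but flip the accepting set: everything except the trap S3 accepts.
        a   b  
>* S0   S0  S1 
 * S1   S0  S2 
 * S2   S3  S2 
   S3   S3  S3 
(> = start, * = accepting)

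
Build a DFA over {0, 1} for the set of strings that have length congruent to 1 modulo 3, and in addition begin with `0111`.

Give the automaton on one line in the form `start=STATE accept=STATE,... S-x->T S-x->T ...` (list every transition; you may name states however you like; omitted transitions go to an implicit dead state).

start=S0 accept=S7 S0-0->S1 S0-1->S2 S1-0->S3 S1-1->S4 S2-0->S3 S2-1->S3 S3-0->S5 S3-1->S5 S4-0->S5 S4-1->S6 S5-0->S2 S5-1->S2 S6-0->S2 S6-1->S7 S7-0->S8 S7-1->S8 S8-0->S9 S8-1->S9 S9-0->S7 S9-1->S7

Handle the two conditions separately and then intersect. The first has 3 states tracking the input length modulo 3; the second has 6 states tracking whether the input so far still matches the prefix `0111`. A product state is a pair (one from each), accepting exactly when both do.
        0   1  
>  S0   S1  S2 
   S1   S3  S4 
   S2   S3  S3 
   S3   S5  S5 
   S4   S5  S6 
   S5   S2  S2 
   S6   S2  S7 
 * S7   S8  S8 
   S8   S9  S9 
   S9   S7  S7 
(> = start, * = accepting)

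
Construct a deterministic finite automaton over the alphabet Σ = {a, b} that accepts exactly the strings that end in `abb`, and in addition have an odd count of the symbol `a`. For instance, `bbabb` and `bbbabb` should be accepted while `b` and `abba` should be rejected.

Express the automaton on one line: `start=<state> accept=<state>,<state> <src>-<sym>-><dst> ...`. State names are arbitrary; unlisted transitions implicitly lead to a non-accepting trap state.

start=q0 accept=q3 q0-a->q1 q0-b->q0 q1-a->q0 q1-b->q2 q2-a->q0 q2-b->q3 q3-a->q0 q3-b->q4 q4-a->q0 q4-b->q4

Run two small machines in parallel and take their product. The first has 4 states tracking how much of the suffix `abb` has currently been matched; the second has 2 states tracking the count of `a`s modulo 2. A product state is a pair (one from each), accepting exactly when both do. Minimizing collapses redundant product states.
5 states suffice.
        a   b  
>  q0   q1  q0 
   q1   q0  q2 
   q2   q0  q3 
 * q3   q0  q4 
   q4   q0  q4 
(> = start, * = accepting)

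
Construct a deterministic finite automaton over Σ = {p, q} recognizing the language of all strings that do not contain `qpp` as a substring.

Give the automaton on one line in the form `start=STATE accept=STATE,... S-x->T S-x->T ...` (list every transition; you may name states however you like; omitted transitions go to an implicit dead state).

This is the complement of 'contains `qpp`'. Use the same substring-matching states — s0 through s3 holding how much of `qpp` has just been matched — but flip the accepting set: everything except the trap s3 accepts.
With 4 states:
        p   q  
>* s0   s0  s1 
 * s1   s2  s1 
 * s2   s3  s1 
   s3   s3  s3 
(> = start, * = accepting)

start=s0 accept=s0,s1,s2 s0-p->s0 s0-q->s1 s1-p->s2 s1-q->s1 s2-p->s3 s2-q->s1 s3-p->s3 s3-q->s3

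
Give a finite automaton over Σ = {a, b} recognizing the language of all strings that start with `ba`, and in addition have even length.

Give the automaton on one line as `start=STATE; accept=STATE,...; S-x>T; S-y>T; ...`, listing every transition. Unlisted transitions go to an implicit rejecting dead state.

Run two small machines in parallel and take their product. One (4 states) tracks whether the input so far still matches the prefix `ba`; the other (2 states) tracks the input length modulo 2. Each combined state is a pair, one component from each; accept when both components accept. After merging equivalent states the machine shrinks.
A 5-state machine:
        a   b  
>  q0   q1  q2 
   q1   q1  q1 
   q2   q3  q1 
 * q3   q4  q4 
   q4   q3  q3 
(> = start, * = accepting)

start=q0; accept=q3; q0-a>q1; q0-b>q2; q1-a>q1; q1-b>q1; q2-a>q3; q2-b>q1; q3-a>q4; q3-b>q4; q4-a>q3; q4-b>q3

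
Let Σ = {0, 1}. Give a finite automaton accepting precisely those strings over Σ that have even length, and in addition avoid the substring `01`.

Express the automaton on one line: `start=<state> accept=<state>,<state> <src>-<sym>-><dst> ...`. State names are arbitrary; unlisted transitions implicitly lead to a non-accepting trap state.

start=S0 accept=S0,S3 S0-0->S1 S0-1->S2 S1-0->S3 S1-1->S4 S2-0->S3 S2-1->S0 S3-0->S1 S3-1->S5 S4-0->S5 S4-1->S5 S5-0->S4 S5-1->S4

Handle the two conditions separately and then intersect. The first has 2 states tracking the input length modulo 2; the second has 3 states tracking partial matches of the forbidden pattern `01`. A product state is a pair (one from each), accepting exactly when both do.
6 states suffice.
        0   1  
>* S0   S1  S2 
   S1   S3  S4 
   S2   S3  S0 
 * S3   S1  S5 
   S4   S5  S5 
   S5   S4  S4 
(> = start, * = accepting)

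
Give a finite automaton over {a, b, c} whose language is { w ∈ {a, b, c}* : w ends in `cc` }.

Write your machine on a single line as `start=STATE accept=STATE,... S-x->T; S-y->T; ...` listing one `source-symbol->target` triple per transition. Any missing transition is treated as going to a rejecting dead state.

Remember how much of `cc` the current input suffix matches. State q0 means no match yet; q1 means the last symbol is `c`; q2 means the last 2 symbols are `cc`. Only q2 accepts. On a mismatch, fall back to the longest proper suffix that is still a prefix of `cc`.
A 3-state machine:
        a   b   c  
>  q0   q0  q0  q1 
   q1   q0  q0  q2 
 * q2   q0  q0  q2 
(> = start, * = accepting)

start=q0; accept=q2; q0-a->q0; q0-b->q0; q0-c->q1; q1-a->q0; q1-b->q0; q1-c->q2; q2-a->q0; q2-b->q0; q2-c->q2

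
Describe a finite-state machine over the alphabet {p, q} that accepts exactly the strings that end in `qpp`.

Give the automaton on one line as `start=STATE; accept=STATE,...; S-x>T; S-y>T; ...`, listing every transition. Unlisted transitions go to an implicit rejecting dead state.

Let each state record the length of the longest suffix of the input read so far that is also a prefix of `qpp`. s1 means the last symbol is `q`; s2 means the last 2 symbols are `qp`; s3 means the last 3 symbols are `qpp`. Accept only at s3, where the string currently ends in `qpp`.
        p   q  
>  s0   s0  s1 
   s1   s2  s1 
   s2   s3  s1 
 * s3   s0  s1 
(> = start, * = accepting)

start=s0; accept=s3; s0-p>s0; s0-q>s1; s1-p>s2; s1-q>s1; s2-p>s3; s2-q>s1; s3-p>s0; s3-q>s1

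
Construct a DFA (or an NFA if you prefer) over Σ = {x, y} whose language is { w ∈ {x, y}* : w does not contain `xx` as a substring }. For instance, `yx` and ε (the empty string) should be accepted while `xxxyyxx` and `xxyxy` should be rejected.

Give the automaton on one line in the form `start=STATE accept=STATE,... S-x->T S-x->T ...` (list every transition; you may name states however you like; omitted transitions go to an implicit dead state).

start=q0 accept=q0,q1 q0-x->q1 q0-y->q0 q1-x->q2 q1-y->q0 q2-x->q2 q2-y->q2

This is the complement of 'contains `xx`'. Use the same substring-matching states — q0 through q2 holding how much of `xx` has just been matched — but flip the accepting set: everything except the trap q2 accepts.
A 3-state machine:
        x   y  
>* q0   q1  q0 
 * q1   q2  q0 
   q2   q2  q2 
(> = start, * = accepting)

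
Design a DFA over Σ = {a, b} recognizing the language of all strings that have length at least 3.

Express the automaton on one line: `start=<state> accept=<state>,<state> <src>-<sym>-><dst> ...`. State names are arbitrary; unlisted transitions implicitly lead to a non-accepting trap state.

start=s0 accept=s3,s4 s0-a->s1 s0-b->s1 s1-a->s2 s1-b->s2 s2-a->s3 s2-b->s3 s3-a->s4 s3-b->s4 s4-a->s4 s4-b->s4

Count input length up to 4: every symbol moves from s0 toward s4, which means 'more than 3' and absorbs. Accept from {s3, s4}.
5 states suffice.
        a   b  
>  s0   s1  s1 
   s1   s2  s2 
   s2   s3  s3 
 * s3   s4  s4 
 * s4   s4  s4 
(> = start, * = accepting)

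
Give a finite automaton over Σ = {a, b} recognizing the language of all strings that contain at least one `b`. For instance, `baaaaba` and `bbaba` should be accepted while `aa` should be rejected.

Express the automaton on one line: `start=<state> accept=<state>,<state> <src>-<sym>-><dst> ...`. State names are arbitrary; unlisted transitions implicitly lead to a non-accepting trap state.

start=q0 accept=q1,q2 q0-a->q0 q0-b->q1 q1-a->q1 q1-b->q2 q2-a->q2 q2-b->q2

Count `b`s, saturating at 2: state q0 means no `b` yet, q1 means one `b` seen, q2 means more than one. Each `b` increments (capped at q2); other symbols loop. Accept from {q1, q2}.
With 3 states:
        a   b  
>  q0   q0  q1 
 * q1   q1  q2 
 * q2   q2  q2 
(> = start, * = accepting)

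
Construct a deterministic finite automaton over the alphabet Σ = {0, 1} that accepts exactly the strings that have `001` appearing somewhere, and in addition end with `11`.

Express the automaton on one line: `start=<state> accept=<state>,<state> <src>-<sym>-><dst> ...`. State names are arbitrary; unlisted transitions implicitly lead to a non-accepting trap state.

Build one automaton per condition and run them in lockstep. The first has 4 states tracking whether and how much of `001` has been seen; the second has 3 states tracking how much of the suffix `11` has currently been matched. A product state is a pair (one from each), accepting exactly when both do. After merging equivalent states the machine shrinks.
A 5-state machine:
        0   1  
>  q0   q1  q0 
   q1   q2  q0 
   q2   q2  q3 
   q3   q2  q4 
 * q4   q2  q4 
(> = start, * = accepting)

start=q0 accept=q4 q0-0->q1 q0-1->q0 q1-0->q2 q1-1->q0 q2-0->q2 q2-1->q3 q3-0->q2 q3-1->q4 q4-0->q2 q4-1->q4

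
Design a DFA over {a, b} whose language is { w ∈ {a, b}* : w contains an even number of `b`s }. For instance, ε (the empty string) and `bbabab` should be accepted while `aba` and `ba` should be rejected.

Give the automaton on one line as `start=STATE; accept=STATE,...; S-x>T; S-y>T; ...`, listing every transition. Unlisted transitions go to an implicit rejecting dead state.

The only thing that matters is how many `b`s have appeared, reduced mod 2. Use one state per residue: S0 for 0, …, S1 for 1. Reading `b` moves to the next residue; anything else stays put. S0 is accepting.
        a   b  
>* S0   S0  S1 
   S1   S1  S0 
(> = start, * = accepting)

start=S0; accept=S0; S0-a>S0; S0-b>S1; S1-a>S1; S1-b>S0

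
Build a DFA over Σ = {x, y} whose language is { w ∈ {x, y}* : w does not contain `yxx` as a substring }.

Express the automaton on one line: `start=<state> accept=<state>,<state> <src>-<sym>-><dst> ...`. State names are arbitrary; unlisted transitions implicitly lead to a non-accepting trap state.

start=q0 accept=q0,q1,q2 q0-x->q0 q0-y->q1 q1-x->q2 q1-y->q1 q2-x->q3 q2-y->q1 q3-x->q3 q3-y->q3

This is the complement of 'contains `yxx`'. Use the same substring-matching states — q0 through q3 holding how much of `yxx` has just been matched — but flip the accepting set: everything except the trap q3 accepts.
A 4-state machine:
        x   y  
>* q0   q0  q1 
 * q1   q2  q1 
 * q2   q3  q1 
   q3   q3  q3 
(> = start, * = accepting)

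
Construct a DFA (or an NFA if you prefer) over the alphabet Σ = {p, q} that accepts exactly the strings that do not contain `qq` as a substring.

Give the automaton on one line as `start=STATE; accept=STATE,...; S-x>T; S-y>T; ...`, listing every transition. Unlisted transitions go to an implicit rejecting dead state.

Track partial matches of the forbidden pattern `qq`. State S2 is a dead state reached once `qq` has occurred; every other state accepts. S0 means no part of `qq` is currently matched.
A 3-state machine:
        p   q  
>* S0   S0  S1 
 * S1   S0  S2 
   S2   S2  S2 
(> = start, * = accepting)

start=S0; accept=S0,S1; S0-p>S0; S0-q>S1; S1-p>S0; S1-q>S2; S2-p>S2; S2-q>S2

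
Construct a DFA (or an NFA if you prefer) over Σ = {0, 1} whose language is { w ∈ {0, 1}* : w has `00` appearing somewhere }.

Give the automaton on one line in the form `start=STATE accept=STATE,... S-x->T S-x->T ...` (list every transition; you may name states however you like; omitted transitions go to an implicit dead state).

start=s0 accept=s2 s0-0->s1 s0-1->s0 s1-0->s2 s1-1->s0 s2-0->s2 s2-1->s2

Track how much of `00` has been matched so far: state s0 is no progress, s2 is the absorbing accept state reached once `00` has occurred. Intermediate states record partial matches; on a mismatch, fall back to the longest reusable overlap.
With 3 states:
        0   1  
>  s0   s1  s0 
   s1   s2  s0 
 * s2   s2  s2 
(> = start, * = accepting)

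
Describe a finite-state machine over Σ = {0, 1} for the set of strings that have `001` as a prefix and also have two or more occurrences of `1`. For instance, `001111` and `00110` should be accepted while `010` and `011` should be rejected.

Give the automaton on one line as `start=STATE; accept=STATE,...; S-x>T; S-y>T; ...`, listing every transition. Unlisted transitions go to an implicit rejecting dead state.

Build one automaton per condition and run them in lockstep. One (5 states) tracks whether the input so far still matches the prefix `001`; the other (4 states) tracks the count of `1`s, saturating at 3. Each combined state is a pair, one component from each; accept when both components accept. Equivalent product states are then merged.
        0   1  
>  q0   q1  q2 
   q1   q3  q2 
   q2   q2  q2 
   q3   q2  q4 
   q4   q4  q5 
 * q5   q5  q5 
(> = start, * = accepting)

start=q0; accept=q5; q0-0>q1; q0-1>q2; q1-0>q3; q1-1>q2; q2-0>q2; q2-1>q2; q3-0>q2; q3-1>q4; q4-0>q4; q4-1>q5; q5-0>q5; q5-1>q5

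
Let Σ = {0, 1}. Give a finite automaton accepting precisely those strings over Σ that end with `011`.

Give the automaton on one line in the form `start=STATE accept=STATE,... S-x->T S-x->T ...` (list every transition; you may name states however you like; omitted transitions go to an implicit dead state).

start=q0 accept=q3 q0-0->q1 q0-1->q0 q1-0->q1 q1-1->q2 q2-0->q1 q2-1->q3 q3-0->q1 q3-1->q0

Remember how much of `011` the current input suffix matches. State q0 means no match yet; q1 means the last symbol is `0`; q2 means the last 2 symbols are `01`; q3 means the last 3 symbols are `011`. Only q3 accepts. On a mismatch, fall back to the longest proper suffix that is still a prefix of `011`.
        0   1  
>  q0   q1  q0 
   q1   q1  q2 
   q2   q1  q3 
 * q3   q1  q0 
(> = start, * = accepting)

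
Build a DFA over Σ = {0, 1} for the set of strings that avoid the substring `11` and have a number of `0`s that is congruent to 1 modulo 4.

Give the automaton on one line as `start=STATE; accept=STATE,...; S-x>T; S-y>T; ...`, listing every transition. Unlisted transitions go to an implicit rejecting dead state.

Handle the two conditions separately and then intersect. The first has 3 states tracking partial matches of the forbidden pattern `11`; the second has 4 states tracking the count of `0`s modulo 4. A product state is a pair (one from each), accepting exactly when both do. Equivalent product states are then merged.
A 9-state machine:
       0  1 
>  A   B  C 
 * B   D  E 
   C   B  F 
   D   G  H 
 * E   D  F 
   F   F  F 
   G   A  I 
   H   G  F 
   I   A  F 
(> = start, * = accepting)

start=A; accept=B,E; A-0>B; A-1>C; B-0>D; B-1>E; C-0>B; C-1>F; D-0>G; D-1>H; E-0>D; E-1>F; F-0>F; F-1>F; G-0>A; G-1>I; H-0>G; H-1>F; I-0>A; I-1>F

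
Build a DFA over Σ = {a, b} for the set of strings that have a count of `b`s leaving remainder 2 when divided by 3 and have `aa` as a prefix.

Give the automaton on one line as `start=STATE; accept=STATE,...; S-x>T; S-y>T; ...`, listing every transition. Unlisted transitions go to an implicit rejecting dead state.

start=S0; accept=S7; S0-a>S1; S0-b>S2; S1-a>S3; S1-b>S2; S2-a>S2; S2-b>S4; S3-a>S3; S3-b>S5; S4-a>S4; S4-b>S6; S5-a>S5; S5-b>S7; S6-a>S6; S6-b>S2; S7-a>S7; S7-b>S3

Run two small machines in parallel and take their product. One (3 states) tracks the count of `b`s modulo 3; the other (4 states) tracks whether the input so far still matches the prefix `aa`. Each combined state is a pair, one component from each; accept when both components accept.
        a   b  
>  S0   S1  S2 
   S1   S3  S2 
   S2   S2  S4 
   S3   S3  S5 
   S4   S4  S6 
   S5   S5  S7 
   S6   S6  S2 
 * S7   S7  S3 
(> = start, * = accepting)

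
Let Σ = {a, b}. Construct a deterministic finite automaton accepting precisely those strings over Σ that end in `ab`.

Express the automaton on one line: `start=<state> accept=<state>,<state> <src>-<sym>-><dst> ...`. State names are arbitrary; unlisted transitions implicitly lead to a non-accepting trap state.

Remember how much of `ab` the current input suffix matches. State q0 means no match yet; q1 means the last symbol is `a`; q2 means the last 2 symbols are `ab`. Only q2 accepts. On a mismatch, fall back to the longest proper suffix that is still a prefix of `ab`.
3 states suffice.
        a   b  
>  q0   q1  q0 
   q1   q1  q2 
 * q2   q1  q0 
(> = start, * = accepting)

start=q0 accept=q2 q0-a->q1 q0-b->q0 q1-a->q1 q1-b->q2 q2-a->q1 q2-b->q0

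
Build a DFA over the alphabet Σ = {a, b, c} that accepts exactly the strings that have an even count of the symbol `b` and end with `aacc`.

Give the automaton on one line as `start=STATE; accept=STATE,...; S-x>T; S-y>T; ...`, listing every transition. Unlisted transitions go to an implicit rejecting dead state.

Build one automaton per condition and run them in lockstep. The first has 2 states tracking the count of `b`s modulo 2; the second has 5 states tracking how much of the suffix `aacc` has currently been matched. A product state is a pair (one from each), accepting exactly when both do. Equivalent product states are then merged.
        a   b   c  
>  s0   s1  s2  s0 
   s1   s3  s2  s0 
   s2   s2  s0  s2 
   s3   s3  s2  s4 
   s4   s1  s2  s5 
 * s5   s1  s2  s0 
(> = start, * = accepting)

start=s0; accept=s5; s0-a>s1; s0-b>s2; s0-c>s0; s1-a>s3; s1-b>s2; s1-c>s0; s2-a>s2; s2-b>s0; s2-c>s2; s3-a>s3; s3-b>s2; s3-c>s4; s4-a>s1; s4-b>s2; s4-c>s5; s5-a>s1; s5-b>s2; s5-c>s0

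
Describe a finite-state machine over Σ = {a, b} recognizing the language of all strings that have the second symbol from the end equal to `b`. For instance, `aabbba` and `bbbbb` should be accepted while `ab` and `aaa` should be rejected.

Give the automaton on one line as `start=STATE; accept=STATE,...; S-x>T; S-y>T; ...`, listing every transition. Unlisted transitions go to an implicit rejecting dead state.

Because acceptance depends on a position counted from the end, the machine has to buffer the most recent 2 symbols. Make each state the string of the last up-to-2 symbols read; on input `x` shift the window left and append `x`. Accept when the buffered window has length 2 and begins with `b`.
        a   b  
>  q0   q1  q2 
   q1   q3  q4 
   q2   q5  q6 
   q3   q3  q4 
   q4   q5  q6 
 * q5   q3  q4 
 * q6   q5  q6 
(> = start, * = accepting)

start=q0; accept=q5,q6; q0-a>q1; q0-b>q2; q1-a>q3; q1-b>q4; q2-a>q5; q2-b>q6; q3-a>q3; q3-b>q4; q4-a>q5; q4-b>q6; q5-a>q3; q5-b>q4; q6-a>q5; q6-b>q6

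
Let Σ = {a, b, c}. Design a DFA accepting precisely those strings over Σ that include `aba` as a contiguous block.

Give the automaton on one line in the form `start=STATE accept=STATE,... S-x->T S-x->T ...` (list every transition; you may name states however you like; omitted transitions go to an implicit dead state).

start=S0 accept=S3 S0-a->S1 S0-b->S0 S0-c->S0 S1-a->S1 S1-b->S2 S1-c->S0 S2-a->S3 S2-b->S0 S2-c->S0 S3-a->S3 S3-b->S3 S3-c->S3

States S0..S2 record the length of the longest prefix of `aba` that matches the current input suffix. Reaching S3 means `aba` has been seen, and we stay there forever. Accept from S3.
4 states suffice.
        a   b   c  
>  S0   S1  S0  S0 
   S1   S1  S2  S0 
   S2   S3  S0  S0 
 * S3   S3  S3  S3 
(> = start, * = accepting)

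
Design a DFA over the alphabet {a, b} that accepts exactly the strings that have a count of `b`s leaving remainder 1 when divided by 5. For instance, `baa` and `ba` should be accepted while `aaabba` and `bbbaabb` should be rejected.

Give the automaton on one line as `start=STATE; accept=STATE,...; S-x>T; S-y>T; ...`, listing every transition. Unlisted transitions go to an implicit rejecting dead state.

The only thing that matters is how many `b`s have appeared, reduced mod 5. Use one state per residue: S0 for 0, …, S4 for 4. Reading `b` moves to the next residue; anything else stays put. S1 is accepting.
5 states suffice.
        a   b  
>  S0   S0  S1 
 * S1   S1  S2 
   S2   S2  S3 
   S3   S3  S4 
   S4   S4  S0 
(> = start, * = accepting)

start=S0; accept=S1; S0-a>S0; S0-b>S1; S1-a>S1; S1-b>S2; S2-a>S2; S2-b>S3; S3-a>S3; S3-b>S4; S4-a>S4; S4-b>S0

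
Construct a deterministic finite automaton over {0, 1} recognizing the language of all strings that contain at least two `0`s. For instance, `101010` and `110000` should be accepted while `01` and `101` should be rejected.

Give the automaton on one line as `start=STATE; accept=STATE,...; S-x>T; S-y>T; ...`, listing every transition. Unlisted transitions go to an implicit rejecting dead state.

start=S0; accept=S2,S3; S0-0>S1; S0-1>S0; S1-0>S2; S1-1>S1; S2-0>S3; S2-1>S2; S3-0>S3; S3-1>S3

Count `0`s, saturating at 3: states S0 through S2 mean 0 through 2 `0`s seen; S3 means more than 2. Each `0` increments (capped at S3); other symbols loop. Accept from {S2, S3}.
        0   1  
>  S0   S1  S0 
   S1   S2  S1 
 * S2   S3  S2 
 * S3   S3  S3 
(> = start, * = accepting)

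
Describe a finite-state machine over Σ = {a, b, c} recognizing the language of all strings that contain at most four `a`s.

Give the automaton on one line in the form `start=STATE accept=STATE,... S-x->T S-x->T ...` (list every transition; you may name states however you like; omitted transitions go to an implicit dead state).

Only the number of `a`s matters, and only up to 5. Make a chain q0 → q1 → q2 → q3 → q4 → q5 advanced by each `a` (with q5 absorbing); every other symbol self-loops. The accepting set is {q0, q1, q2, q3, q4}.
With 6 states:
        a   b   c  
>* q0   q1  q0  q0 
 * q1   q2  q1  q1 
 * q2   q3  q2  q2 
 * q3   q4  q3  q3 
 * q4   q5  q4  q4 
   q5   q5  q5  q5 
(> = start, * = accepting)

start=q0 accept=q0,q1,q2,q3,q4 q0-a->q1 q0-b->q0 q0-c->q0 q1-a->q2 q1-b->q1 q1-c->q1 q2-a->q3 q2-b->q2 q2-c->q2 q3-a->q4 q3-b->q3 q3-c->q3 q4-a->q5 q4-b->q4 q4-c->q4 q5-a->q5 q5-b->q5 q5-c->q5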